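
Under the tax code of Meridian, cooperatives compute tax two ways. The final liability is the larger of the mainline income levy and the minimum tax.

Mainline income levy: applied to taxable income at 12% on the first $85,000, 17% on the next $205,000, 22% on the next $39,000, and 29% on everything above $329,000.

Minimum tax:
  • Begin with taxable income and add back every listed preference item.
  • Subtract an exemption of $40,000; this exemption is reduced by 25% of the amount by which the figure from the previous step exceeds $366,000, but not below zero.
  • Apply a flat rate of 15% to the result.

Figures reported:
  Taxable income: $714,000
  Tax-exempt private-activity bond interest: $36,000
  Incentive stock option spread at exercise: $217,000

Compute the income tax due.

Minimum tax:
  Adjusted income: $714,000 + $36,000 + $217,000 = $967,000
  Exemption: 25% × ($967,000 − $366,000) = $150,250 ≥ $40,000, so the exemption is fully phased out
  Base: $967,000 − $0 = $967,000
  $967,000 × 15% = $145,050

Mainline income levy:
  $85,000 × 12% = $10,200
  $205,000 × 17% = $34,850
  $39,000 × 22% = $8,580
  $385,000 × 29% = $111,650
  → $165,280

$165,280 > $145,050, so the mainline income levy governs.

$165,280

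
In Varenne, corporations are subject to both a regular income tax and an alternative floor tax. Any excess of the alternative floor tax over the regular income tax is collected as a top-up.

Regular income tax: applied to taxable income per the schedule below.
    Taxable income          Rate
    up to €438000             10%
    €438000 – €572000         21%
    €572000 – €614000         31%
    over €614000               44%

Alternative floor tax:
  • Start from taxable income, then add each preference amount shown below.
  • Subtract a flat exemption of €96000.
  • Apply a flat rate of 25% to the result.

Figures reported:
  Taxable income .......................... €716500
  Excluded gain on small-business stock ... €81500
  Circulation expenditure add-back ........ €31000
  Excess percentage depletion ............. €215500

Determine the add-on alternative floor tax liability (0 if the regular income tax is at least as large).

Alternative floor tax:
  Adjusted income: €716500 + €81500 + €31000 + €215500 = €1044500
  Less exemption €96000 → base €948500
  €948500 × 25% = €237125

Regular income tax:
  €438000 × 10% = €43800
  €134000 × 21% = €28140
  €42000 × 31% = €13020
  €102500 × 44% = €45100
  → €130060

Excess of alternative floor tax over regular income tax: €237125 − €130060 = €107065.

€107065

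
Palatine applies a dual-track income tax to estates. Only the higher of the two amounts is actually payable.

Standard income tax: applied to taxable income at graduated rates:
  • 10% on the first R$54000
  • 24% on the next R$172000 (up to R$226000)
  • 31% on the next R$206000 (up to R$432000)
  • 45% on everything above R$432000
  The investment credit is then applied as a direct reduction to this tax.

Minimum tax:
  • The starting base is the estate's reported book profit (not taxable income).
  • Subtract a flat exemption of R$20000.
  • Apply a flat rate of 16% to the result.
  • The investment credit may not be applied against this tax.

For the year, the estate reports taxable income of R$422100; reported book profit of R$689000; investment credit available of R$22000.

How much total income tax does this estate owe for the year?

Standard income tax:
  R$54000 × 10% = R$5400
  R$172000 × 24% = R$41280
  R$196100 × 31% = R$60791
  → R$107471
  Less investment credit R$22000 → R$85471

Minimum tax:
  Base (reported book profit): R$689000
  Less exemption R$20000 → base R$669000
  R$669000 × 16% = R$107040

R$107040 > R$85471, so the minimum tax is the binding amount.

R$107040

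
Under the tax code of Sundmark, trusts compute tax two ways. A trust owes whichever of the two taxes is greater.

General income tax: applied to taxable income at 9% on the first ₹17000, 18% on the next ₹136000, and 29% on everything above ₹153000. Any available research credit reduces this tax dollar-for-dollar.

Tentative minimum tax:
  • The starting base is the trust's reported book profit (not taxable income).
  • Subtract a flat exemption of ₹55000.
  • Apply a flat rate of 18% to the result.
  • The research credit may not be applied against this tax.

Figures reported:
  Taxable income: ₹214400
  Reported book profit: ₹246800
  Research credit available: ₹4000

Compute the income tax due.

₹39816

Tentative minimum tax:
  Base (reported book profit): ₹246800
  Less exemption ₹55000 → base ₹191800
  ₹191800 × 18% = ₹34524

General income tax:
  ₹17000 × 9% = ₹1530
  ₹136000 × 18% = ₹24480
  ₹61400 × 29% = ₹17806
  → ₹43816
  Less research credit ₹4000 → ₹39816

₹39816 > ₹34524, so the general income tax governs.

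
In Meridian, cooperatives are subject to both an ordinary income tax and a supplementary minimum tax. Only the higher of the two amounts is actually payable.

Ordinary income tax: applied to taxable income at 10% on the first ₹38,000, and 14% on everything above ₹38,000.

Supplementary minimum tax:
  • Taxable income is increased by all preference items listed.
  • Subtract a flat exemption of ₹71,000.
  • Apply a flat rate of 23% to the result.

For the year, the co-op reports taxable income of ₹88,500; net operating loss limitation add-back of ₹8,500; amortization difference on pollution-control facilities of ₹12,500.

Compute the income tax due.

₹10,870

Supplementary minimum tax:
  Adjusted income: ₹88,500 + ₹8,500 + ₹12,500 = ₹109,500
  Less exemption ₹71,000 → base ₹38,500
  ₹38,500 × 23% = ₹8,855

Ordinary income tax:
  ₹38,000 × 10% = ₹3,800
  ₹50,500 × 14% = ₹7,070
  → ₹10,870

₹10,870 > ₹8,855, so the ordinary income tax governs.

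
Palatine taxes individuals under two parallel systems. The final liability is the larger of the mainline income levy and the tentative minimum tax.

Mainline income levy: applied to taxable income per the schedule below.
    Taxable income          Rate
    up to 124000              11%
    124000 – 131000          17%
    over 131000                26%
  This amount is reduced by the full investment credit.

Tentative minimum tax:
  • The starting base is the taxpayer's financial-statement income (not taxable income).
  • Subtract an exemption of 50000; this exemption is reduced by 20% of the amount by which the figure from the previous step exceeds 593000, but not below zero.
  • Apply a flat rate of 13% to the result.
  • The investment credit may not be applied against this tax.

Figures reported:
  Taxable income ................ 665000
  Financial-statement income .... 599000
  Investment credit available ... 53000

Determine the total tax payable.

Tentative minimum tax:
  Base (financial-statement income): 599000
  Exemption: 50000 − 20% × (599000 − 593000) = 50000 − 1200 = 48800
  Base: 599000 − 48800 = 550200
  550200 × 13% = 71526

Mainline income levy:
  124000 × 11% = 13640
  7000 × 17% = 1190
  534000 × 26% = 138840
  → 153670
  Less investment credit 53000 → 100670

100670 > 71526, so the mainline income levy governs.

100670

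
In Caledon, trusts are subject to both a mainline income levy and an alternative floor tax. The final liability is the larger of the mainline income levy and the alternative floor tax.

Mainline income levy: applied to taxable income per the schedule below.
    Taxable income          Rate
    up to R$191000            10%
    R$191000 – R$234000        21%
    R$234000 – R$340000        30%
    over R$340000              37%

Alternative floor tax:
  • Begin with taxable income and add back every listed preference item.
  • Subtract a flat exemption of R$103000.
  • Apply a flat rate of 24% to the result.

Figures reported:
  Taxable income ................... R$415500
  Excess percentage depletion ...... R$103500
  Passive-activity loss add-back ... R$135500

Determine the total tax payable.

R$132360

Alternative floor tax:
  Adjusted income: R$415500 + R$103500 + R$135500 = R$654500
  Less exemption R$103000 → base R$551500
  R$551500 × 24% = R$132360

Mainline income levy:
  R$191000 × 10% = R$19100
  R$43000 × 21% = R$9030
  R$106000 × 30% = R$31800
  R$75500 × 37% = R$27935
  → R$87865

R$132360 > R$87865, so the alternative floor tax is the binding amount.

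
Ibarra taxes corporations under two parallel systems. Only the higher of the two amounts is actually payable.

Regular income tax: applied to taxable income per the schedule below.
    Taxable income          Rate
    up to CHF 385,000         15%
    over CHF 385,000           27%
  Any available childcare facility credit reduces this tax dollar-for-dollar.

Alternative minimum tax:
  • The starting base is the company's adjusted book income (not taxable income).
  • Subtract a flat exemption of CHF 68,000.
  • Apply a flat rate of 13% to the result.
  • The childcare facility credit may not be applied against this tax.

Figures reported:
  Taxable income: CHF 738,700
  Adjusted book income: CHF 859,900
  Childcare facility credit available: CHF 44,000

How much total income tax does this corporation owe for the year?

Regular income tax:
  CHF 385,000 × 15% = CHF 57,750
  CHF 353,700 × 27% = CHF 95,499
  → CHF 153,249
  Less childcare facility credit CHF 44,000 → CHF 109,249

Alternative minimum tax:
  Base (adjusted book income): CHF 859,900
  Less exemption CHF 68,000 → base CHF 791,900
  CHF 791,900 × 13% = CHF 102,947

CHF 109,249 > CHF 102,947, so the regular income tax governs.

CHF 109,249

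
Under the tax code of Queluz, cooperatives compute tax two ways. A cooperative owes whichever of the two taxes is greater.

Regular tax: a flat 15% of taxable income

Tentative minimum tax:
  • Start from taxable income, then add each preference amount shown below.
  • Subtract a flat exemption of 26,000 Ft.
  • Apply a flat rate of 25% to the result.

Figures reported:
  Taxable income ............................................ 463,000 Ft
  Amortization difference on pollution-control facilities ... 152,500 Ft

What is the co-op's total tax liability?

Regular tax:
  463,000 Ft × 15% = 69,450 Ft

Tentative minimum tax:
  Adjusted income: 463,000 Ft + 152,500 Ft = 615,500 Ft
  Less exemption 26,000 Ft → base 589,500 Ft
  589,500 Ft × 25% = 147,375 Ft

147,375 Ft > 69,450 Ft, so the tentative minimum tax is the binding amount.

147,375 Ft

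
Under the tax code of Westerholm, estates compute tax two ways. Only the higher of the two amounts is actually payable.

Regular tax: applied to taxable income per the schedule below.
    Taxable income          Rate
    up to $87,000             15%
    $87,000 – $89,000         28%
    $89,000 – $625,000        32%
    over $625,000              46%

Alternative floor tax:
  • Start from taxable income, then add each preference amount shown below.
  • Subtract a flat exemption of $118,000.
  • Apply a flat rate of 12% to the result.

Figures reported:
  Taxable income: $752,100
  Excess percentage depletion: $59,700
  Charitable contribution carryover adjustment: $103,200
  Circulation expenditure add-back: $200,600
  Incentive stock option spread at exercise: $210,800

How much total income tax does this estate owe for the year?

Alternative floor tax:
  Adjusted income: $752,100 + $59,700 + $103,200 + $200,600 + $210,800 = $1,326,400
  Less exemption $118,000 → base $1,208,400
  $1,208,400 × 12% = $145,008

Regular tax:
  $87,000 × 15% = $13,050
  $2,000 × 28% = $560
  $536,000 × 32% = $171,520
  $127,100 × 46% = $58,466
  → $243,596

$243,596 > $145,008, so the regular tax governs.

$243,596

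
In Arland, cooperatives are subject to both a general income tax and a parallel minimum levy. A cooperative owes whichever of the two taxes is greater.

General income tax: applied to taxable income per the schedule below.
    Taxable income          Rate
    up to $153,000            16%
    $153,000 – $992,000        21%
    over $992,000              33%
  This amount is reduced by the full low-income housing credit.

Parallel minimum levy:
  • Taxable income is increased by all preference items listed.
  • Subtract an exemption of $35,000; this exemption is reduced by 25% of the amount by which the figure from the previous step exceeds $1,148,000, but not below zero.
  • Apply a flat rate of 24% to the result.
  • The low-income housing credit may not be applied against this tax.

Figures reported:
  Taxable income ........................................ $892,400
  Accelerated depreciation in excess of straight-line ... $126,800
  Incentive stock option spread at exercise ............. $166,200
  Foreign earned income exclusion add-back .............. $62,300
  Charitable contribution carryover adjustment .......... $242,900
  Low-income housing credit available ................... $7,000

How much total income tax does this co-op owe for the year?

General income tax:
  $153,000 × 16% = $24,480
  $739,400 × 21% = $155,274
  → $179,754
  Less low-income housing credit $7,000 → $172,754

Parallel minimum levy:
  Adjusted income: $892,400 + $126,800 + $166,200 + $62,300 + $242,900 = $1,490,600
  Exemption: 25% × ($1,490,600 − $1,148,000) = $85,650 ≥ $35,000, so the exemption is fully phased out
  Base: $1,490,600 − $0 = $1,490,600
  $1,490,600 × 24% = $357,744

$357,744 > $172,754, so the parallel minimum levy is the binding amount.

$357,744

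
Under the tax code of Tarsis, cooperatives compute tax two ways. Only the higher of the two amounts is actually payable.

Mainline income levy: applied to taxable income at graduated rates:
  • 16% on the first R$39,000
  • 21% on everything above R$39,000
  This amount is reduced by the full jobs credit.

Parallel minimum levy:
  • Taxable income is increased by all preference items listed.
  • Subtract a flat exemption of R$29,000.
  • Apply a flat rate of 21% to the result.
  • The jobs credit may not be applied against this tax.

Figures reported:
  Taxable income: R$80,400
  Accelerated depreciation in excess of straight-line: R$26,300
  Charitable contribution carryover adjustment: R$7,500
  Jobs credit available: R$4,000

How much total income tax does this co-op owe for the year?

R$17,892

Mainline income levy:
  R$39,000 × 16% = R$6,240
  R$41,400 × 21% = R$8,694
  → R$14,934
  Less jobs credit R$4,000 → R$10,934

Parallel minimum levy:
  Adjusted income: R$80,400 + R$26,300 + R$7,500 = R$114,200
  Less exemption R$29,000 → base R$85,200
  R$85,200 × 21% = R$17,892

R$17,892 > R$10,934, so the parallel minimum levy is the binding amount.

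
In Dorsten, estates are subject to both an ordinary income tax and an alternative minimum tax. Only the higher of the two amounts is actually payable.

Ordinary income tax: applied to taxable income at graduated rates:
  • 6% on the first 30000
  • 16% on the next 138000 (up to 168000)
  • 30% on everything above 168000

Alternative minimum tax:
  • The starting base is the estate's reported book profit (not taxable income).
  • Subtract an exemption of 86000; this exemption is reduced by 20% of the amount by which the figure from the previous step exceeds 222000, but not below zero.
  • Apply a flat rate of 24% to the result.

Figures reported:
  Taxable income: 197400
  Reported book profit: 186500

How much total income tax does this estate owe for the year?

32700

Ordinary income tax:
  30000 × 6% = 1800
  138000 × 16% = 22080
  29400 × 30% = 8820
  → 32700

Alternative minimum tax:
  Base (reported book profit): 186500
  Exemption: 186500 ≤ 222000, so full 86000 applies
  Base: 186500 − 86000 = 100500
  100500 × 24% = 24120

32700 > 24120, so the ordinary income tax governs.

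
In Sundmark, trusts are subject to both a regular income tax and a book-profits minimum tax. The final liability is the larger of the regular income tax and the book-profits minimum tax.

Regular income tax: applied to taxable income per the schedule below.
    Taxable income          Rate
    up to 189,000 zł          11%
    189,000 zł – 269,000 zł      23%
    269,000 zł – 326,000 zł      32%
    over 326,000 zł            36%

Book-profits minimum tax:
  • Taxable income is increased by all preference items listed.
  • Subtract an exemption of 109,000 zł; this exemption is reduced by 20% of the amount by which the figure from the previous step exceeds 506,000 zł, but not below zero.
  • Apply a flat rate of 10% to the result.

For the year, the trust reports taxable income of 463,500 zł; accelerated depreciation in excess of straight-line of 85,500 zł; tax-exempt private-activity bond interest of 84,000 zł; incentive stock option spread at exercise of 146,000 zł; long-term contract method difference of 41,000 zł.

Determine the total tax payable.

Regular income tax:
  189,000 zł × 11% = 20,790 zł
  80,000 zł × 23% = 18,400 zł
  57,000 zł × 32% = 18,240 zł
  137,500 zł × 36% = 49,500 zł
  → 106,930 zł

Book-profits minimum tax:
  Adjusted income: 463,500 zł + 85,500 zł + 84,000 zł + 146,000 zł + 41,000 zł = 820,000 zł
  Exemption: 109,000 zł − 20% × (820,000 zł − 506,000 zł) = 109,000 zł − 62,800 zł = 46,200 zł
  Base: 820,000 zł − 46,200 zł = 773,800 zł
  773,800 zł × 10% = 77,380 zł

106,930 zł > 77,380 zł, so the regular income tax governs.

106,930 zł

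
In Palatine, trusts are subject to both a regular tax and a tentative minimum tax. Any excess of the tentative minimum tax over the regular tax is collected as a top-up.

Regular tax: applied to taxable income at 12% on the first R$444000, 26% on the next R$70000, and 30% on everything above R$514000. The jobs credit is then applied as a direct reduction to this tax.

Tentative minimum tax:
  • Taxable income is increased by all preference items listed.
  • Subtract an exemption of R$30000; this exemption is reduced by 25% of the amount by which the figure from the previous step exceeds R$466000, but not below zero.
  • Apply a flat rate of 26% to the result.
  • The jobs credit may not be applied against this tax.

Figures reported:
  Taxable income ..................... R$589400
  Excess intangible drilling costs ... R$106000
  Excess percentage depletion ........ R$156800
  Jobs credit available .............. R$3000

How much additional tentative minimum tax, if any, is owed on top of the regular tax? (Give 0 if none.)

R$130472

Tentative minimum tax:
  Adjusted income: R$589400 + R$106000 + R$156800 = R$852200
  Exemption: 25% × (R$852200 − R$466000) = R$96550 ≥ R$30000, so the exemption is fully phased out
  Base: R$852200 − R$0 = R$852200
  R$852200 × 26% = R$221572

Regular tax:
  R$444000 × 12% = R$53280
  R$70000 × 26% = R$18200
  R$75400 × 30% = R$22620
  → R$94100
  Less jobs credit R$3000 → R$91100

Excess of tentative minimum tax over regular tax: R$221572 − R$91100 = R$130472.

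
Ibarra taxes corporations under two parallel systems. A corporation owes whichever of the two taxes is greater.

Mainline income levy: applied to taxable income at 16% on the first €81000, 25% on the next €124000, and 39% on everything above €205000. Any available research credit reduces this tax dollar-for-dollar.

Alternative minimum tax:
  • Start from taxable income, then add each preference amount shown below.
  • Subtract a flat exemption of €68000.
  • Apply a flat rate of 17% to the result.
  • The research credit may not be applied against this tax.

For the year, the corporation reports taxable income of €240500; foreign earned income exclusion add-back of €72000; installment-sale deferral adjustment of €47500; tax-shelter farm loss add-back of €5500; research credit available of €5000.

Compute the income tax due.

€52805

Alternative minimum tax:
  Adjusted income: €240500 + €72000 + €47500 + €5500 = €365500
  Less exemption €68000 → base €297500
  €297500 × 17% = €50575

Mainline income levy:
  €81000 × 16% = €12960
  €124000 × 25% = €31000
  €35500 × 39% = €13845
  → €57805
  Less research credit €5000 → €52805

€52805 > €50575, so the mainline income levy governs.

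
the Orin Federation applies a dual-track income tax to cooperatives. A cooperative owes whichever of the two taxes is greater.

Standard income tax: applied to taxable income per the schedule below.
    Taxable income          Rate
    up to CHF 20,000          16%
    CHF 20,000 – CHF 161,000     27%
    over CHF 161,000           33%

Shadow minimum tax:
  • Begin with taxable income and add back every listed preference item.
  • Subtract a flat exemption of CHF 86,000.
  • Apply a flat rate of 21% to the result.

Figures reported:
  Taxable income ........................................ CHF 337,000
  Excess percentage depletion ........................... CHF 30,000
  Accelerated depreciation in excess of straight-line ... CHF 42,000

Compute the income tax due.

Shadow minimum tax:
  Adjusted income: CHF 337,000 + CHF 30,000 + CHF 42,000 = CHF 409,000
  Less exemption CHF 86,000 → base CHF 323,000
  CHF 323,000 × 21% = CHF 67,830

Standard income tax:
  CHF 20,000 × 16% = CHF 3,200
  CHF 141,000 × 27% = CHF 38,070
  CHF 176,000 × 33% = CHF 58,080
  → CHF 99,350

CHF 99,350 > CHF 67,830, so the standard income tax governs.

CHF 99,350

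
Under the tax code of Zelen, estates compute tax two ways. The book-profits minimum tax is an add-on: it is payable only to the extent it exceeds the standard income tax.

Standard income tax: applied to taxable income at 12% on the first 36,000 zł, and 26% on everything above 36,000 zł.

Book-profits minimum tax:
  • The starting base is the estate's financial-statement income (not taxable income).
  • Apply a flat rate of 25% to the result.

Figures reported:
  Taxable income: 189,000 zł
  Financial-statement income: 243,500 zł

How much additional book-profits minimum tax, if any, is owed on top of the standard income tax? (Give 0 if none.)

Standard income tax:
  36,000 zł × 12% = 4,320 zł
  153,000 zł × 26% = 39,780 zł
  → 44,100 zł

Book-profits minimum tax:
  Base (financial-statement income): 243,500 zł
  243,500 zł × 25% = 60,875 zł

Excess of book-profits minimum tax over standard income tax: 60,875 zł − 44,100 zł = 16,775 zł.

16,775 zł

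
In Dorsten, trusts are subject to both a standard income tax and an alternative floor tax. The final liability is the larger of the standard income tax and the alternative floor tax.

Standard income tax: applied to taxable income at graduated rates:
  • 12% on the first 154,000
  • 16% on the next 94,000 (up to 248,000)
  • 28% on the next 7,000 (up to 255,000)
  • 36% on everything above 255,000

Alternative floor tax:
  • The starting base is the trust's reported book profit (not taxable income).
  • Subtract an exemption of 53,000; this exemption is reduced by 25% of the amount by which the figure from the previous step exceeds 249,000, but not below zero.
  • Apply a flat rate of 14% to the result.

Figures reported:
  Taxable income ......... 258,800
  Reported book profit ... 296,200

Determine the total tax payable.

Standard income tax:
  154,000 × 12% = 18,480
  94,000 × 16% = 15,040
  7,000 × 28% = 1,960
  3,800 × 36% = 1,368
  → 36,848

Alternative floor tax:
  Base (reported book profit): 296,200
  Exemption: 53,000 − 25% × (296,200 − 249,000) = 53,000 − 11,800 = 41,200
  Base: 296,200 − 41,200 = 255,000
  255,000 × 14% = 35,700

36,848 > 35,700, so the standard income tax governs.

36,848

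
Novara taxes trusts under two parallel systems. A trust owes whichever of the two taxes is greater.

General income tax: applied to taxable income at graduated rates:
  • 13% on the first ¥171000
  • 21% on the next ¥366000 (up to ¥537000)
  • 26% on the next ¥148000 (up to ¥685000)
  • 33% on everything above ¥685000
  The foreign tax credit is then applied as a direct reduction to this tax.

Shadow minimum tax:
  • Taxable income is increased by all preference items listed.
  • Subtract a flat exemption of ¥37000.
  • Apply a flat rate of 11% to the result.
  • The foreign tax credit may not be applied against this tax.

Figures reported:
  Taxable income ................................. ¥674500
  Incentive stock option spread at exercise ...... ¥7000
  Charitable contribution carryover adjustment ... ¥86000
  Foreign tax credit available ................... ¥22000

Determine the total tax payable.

¥112840

General income tax:
  ¥171000 × 13% = ¥22230
  ¥366000 × 21% = ¥76860
  ¥137500 × 26% = ¥35750
  → ¥134840
  Less foreign tax credit ¥22000 → ¥112840

Shadow minimum tax:
  Adjusted income: ¥674500 + ¥7000 + ¥86000 = ¥767500
  Less exemption ¥37000 → base ¥730500
  ¥730500 × 11% = ¥80355

¥112840 > ¥80355, so the general income tax governs.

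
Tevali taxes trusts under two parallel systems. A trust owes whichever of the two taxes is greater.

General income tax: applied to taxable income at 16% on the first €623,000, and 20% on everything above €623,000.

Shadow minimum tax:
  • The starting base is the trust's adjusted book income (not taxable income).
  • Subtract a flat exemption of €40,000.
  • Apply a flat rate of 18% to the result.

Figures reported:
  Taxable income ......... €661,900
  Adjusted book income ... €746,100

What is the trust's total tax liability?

€127,098

General income tax:
  €623,000 × 16% = €99,680
  €38,900 × 20% = €7,780
  → €107,460

Shadow minimum tax:
  Base (adjusted book income): €746,100
  Less exemption €40,000 → base €706,100
  €706,100 × 18% = €127,098

€127,098 > €107,460, so the shadow minimum tax is the binding amount.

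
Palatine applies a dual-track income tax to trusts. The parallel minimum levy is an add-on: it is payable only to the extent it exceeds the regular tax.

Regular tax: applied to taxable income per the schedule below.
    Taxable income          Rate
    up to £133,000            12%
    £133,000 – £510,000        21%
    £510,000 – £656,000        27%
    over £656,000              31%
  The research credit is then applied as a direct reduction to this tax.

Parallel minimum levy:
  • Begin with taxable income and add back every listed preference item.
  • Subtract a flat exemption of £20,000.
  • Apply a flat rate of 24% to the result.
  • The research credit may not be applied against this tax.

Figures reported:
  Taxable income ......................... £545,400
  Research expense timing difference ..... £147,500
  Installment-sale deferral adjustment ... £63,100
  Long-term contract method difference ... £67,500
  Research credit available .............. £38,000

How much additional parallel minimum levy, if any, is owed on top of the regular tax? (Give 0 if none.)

£126,152

Regular tax:
  £133,000 × 12% = £15,960
  £377,000 × 21% = £79,170
  £35,400 × 27% = £9,558
  → £104,688
  Less research credit £38,000 → £66,688

Parallel minimum levy:
  Adjusted income: £545,400 + £147,500 + £63,100 + £67,500 = £823,500
  Less exemption £20,000 → base £803,500
  £803,500 × 24% = £192,840

Excess of parallel minimum levy over regular tax: £192,840 − £66,688 = £126,152.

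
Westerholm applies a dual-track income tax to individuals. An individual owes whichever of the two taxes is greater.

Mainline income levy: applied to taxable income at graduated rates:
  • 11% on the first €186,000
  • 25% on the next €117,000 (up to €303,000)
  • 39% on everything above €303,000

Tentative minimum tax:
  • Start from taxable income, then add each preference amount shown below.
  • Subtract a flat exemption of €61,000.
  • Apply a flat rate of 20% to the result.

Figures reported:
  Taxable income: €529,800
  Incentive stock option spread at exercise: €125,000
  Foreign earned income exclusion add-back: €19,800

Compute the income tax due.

€138,162

Mainline income levy:
  €186,000 × 11% = €20,460
  €117,000 × 25% = €29,250
  €226,800 × 39% = €88,452
  → €138,162

Tentative minimum tax:
  Adjusted income: €529,800 + €125,000 + €19,800 = €674,600
  Less exemption €61,000 → base €613,600
  €613,600 × 20% = €122,720

€138,162 > €122,720, so the mainline income levy governs.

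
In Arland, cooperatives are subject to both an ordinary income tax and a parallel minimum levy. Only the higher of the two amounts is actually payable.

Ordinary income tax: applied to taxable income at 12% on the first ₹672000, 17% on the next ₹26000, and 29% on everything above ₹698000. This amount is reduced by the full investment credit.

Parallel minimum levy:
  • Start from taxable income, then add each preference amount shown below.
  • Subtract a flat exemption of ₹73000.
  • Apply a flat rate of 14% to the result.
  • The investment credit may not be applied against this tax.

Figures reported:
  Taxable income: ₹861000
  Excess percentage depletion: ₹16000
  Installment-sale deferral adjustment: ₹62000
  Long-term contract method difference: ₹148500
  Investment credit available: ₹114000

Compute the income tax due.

₹142030

Ordinary income tax:
  ₹672000 × 12% = ₹80640
  ₹26000 × 17% = ₹4420
  ₹163000 × 29% = ₹47270
  → ₹132330
  Less investment credit ₹114000 → ₹18330

Parallel minimum levy:
  Adjusted income: ₹861000 + ₹16000 + ₹62000 + ₹148500 = ₹1087500
  Less exemption ₹73000 → base ₹1014500
  ₹1014500 × 14% = ₹142030

₹142030 > ₹18330, so the parallel minimum levy is the binding amount.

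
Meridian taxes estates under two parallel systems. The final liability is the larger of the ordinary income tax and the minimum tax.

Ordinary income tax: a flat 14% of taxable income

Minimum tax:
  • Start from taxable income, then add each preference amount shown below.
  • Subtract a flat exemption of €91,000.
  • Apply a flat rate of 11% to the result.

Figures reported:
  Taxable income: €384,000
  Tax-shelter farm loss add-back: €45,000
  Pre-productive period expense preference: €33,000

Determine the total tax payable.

Minimum tax:
  Adjusted income: €384,000 + €45,000 + €33,000 = €462,000
  Less exemption €91,000 → base €371,000
  €371,000 × 11% = €40,810

Ordinary income tax:
  €384,000 × 14% = €53,760

€53,760 > €40,810, so the ordinary income tax governs.

€53,760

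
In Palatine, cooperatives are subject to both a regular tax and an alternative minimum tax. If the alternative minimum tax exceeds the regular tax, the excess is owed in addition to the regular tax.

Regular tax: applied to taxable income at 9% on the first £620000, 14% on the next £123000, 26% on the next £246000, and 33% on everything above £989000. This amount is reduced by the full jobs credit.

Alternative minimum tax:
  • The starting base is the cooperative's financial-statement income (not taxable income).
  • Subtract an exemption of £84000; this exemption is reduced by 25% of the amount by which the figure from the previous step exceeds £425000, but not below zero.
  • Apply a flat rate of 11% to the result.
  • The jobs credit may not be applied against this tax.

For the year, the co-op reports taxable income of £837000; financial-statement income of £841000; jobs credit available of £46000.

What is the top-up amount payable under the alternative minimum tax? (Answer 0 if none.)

£41050

Alternative minimum tax:
  Base (financial-statement income): £841000
  Exemption: 25% × (£841000 − £425000) = £104000 ≥ £84000, so the exemption is fully phased out
  Base: £841000 − £0 = £841000
  £841000 × 11% = £92510

Regular tax:
  £620000 × 9% = £55800
  £123000 × 14% = £17220
  £94000 × 26% = £24440
  → £97460
  Less jobs credit £46000 → £51460

Excess of alternative minimum tax over regular tax: £92510 − £51460 = £41050.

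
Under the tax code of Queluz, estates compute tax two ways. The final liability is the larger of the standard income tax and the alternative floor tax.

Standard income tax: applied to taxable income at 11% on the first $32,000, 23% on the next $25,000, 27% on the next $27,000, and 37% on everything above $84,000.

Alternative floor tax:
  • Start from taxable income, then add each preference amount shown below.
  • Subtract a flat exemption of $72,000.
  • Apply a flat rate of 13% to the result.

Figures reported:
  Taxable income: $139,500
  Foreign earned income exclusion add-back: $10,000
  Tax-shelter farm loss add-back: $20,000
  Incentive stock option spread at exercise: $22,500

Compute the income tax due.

Standard income tax:
  $32,000 × 11% = $3,520
  $25,000 × 23% = $5,750
  $27,000 × 27% = $7,290
  $55,500 × 37% = $20,535
  → $37,095

Alternative floor tax:
  Adjusted income: $139,500 + $10,000 + $20,000 + $22,500 = $192,000
  Less exemption $72,000 → base $120,000
  $120,000 × 13% = $15,600

$37,095 > $15,600, so the standard income tax governs.

$37,095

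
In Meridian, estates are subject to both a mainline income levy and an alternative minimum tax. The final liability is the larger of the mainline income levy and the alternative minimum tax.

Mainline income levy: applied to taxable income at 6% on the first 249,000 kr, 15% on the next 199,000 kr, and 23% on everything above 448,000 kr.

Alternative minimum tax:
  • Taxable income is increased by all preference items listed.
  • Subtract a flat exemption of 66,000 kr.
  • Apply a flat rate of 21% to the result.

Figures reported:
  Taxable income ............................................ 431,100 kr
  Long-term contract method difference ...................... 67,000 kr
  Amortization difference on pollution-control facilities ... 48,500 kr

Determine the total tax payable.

Mainline income levy:
  249,000 kr × 6% = 14,940 kr
  182,100 kr × 15% = 27,315 kr
  → 42,255 kr

Alternative minimum tax:
  Adjusted income: 431,100 kr + 67,000 kr + 48,500 kr = 546,600 kr
  Less exemption 66,000 kr → base 480,600 kr
  480,600 kr × 21% = 100,926 kr

100,926 kr > 42,255 kr, so the alternative minimum tax is the binding amount.

100,926 kr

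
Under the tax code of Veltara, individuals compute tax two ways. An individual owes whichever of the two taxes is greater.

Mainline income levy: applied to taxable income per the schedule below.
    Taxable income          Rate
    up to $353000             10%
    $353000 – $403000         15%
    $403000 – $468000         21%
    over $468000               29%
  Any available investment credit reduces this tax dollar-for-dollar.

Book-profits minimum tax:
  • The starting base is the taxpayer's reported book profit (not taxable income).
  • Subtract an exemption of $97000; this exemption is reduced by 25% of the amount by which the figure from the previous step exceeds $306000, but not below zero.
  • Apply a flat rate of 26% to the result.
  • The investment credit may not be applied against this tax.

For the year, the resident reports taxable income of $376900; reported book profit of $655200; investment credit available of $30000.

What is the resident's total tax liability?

$167830

Mainline income levy:
  $353000 × 10% = $35300
  $23900 × 15% = $3585
  → $38885
  Less investment credit $30000 → $8885

Book-profits minimum tax:
  Base (reported book profit): $655200
  Exemption: $97000 − 25% × ($655200 − $306000) = $97000 − $87300 = $9700
  Base: $655200 − $9700 = $645500
  $645500 × 26% = $167830

$167830 > $8885, so the book-profits minimum tax is the binding amount.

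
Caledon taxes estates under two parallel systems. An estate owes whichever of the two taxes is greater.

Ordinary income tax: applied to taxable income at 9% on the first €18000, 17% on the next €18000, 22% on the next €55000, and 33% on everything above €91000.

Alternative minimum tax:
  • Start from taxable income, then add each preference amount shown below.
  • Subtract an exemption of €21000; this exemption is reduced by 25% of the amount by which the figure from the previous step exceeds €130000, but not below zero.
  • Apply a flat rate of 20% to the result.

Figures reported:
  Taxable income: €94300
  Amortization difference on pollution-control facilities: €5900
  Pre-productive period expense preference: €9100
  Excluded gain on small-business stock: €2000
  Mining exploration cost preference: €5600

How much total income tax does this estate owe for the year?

Ordinary income tax:
  €18000 × 9% = €1620
  €18000 × 17% = €3060
  €55000 × 22% = €12100
  €3300 × 33% = €1089
  → €17869

Alternative minimum tax:
  Adjusted income: €94300 + €5900 + €9100 + €2000 + €5600 = €116900
  Exemption: €116900 ≤ €130000, so full €21000 applies
  Base: €116900 − €21000 = €95900
  €95900 × 20% = €19180

€19180 > €17869, so the alternative minimum tax is the binding amount.

€19180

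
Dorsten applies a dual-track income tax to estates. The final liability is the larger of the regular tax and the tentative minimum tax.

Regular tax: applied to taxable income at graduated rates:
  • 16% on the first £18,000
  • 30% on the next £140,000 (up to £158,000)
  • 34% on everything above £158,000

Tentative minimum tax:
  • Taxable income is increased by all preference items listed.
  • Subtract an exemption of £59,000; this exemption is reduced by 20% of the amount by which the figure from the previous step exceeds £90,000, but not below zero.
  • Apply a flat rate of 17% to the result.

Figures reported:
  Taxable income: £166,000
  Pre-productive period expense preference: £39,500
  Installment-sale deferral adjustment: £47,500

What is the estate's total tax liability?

£47,600

Regular tax:
  £18,000 × 16% = £2,880
  £140,000 × 30% = £42,000
  £8,000 × 34% = £2,720
  → £47,600

Tentative minimum tax:
  Adjusted income: £166,000 + £39,500 + £47,500 = £253,000
  Exemption: £59,000 − 20% × (£253,000 − £90,000) = £59,000 − £32,600 = £26,400
  Base: £253,000 − £26,400 = £226,600
  £226,600 × 17% = £38,522

£47,600 > £38,522, so the regular tax governs.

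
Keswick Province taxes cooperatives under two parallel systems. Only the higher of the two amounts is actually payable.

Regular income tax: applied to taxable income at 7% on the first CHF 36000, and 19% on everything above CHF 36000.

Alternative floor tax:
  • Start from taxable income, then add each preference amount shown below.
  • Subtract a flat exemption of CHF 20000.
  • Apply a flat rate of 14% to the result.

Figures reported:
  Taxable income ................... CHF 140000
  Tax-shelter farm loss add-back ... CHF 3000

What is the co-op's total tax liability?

CHF 22280

Alternative floor tax:
  Adjusted income: CHF 140000 + CHF 3000 = CHF 143000
  Less exemption CHF 20000 → base CHF 123000
  CHF 123000 × 14% = CHF 17220

Regular income tax:
  CHF 36000 × 7% = CHF 2520
  CHF 104000 × 19% = CHF 19760
  → CHF 22280

CHF 22280 > CHF 17220, so the regular income tax governs.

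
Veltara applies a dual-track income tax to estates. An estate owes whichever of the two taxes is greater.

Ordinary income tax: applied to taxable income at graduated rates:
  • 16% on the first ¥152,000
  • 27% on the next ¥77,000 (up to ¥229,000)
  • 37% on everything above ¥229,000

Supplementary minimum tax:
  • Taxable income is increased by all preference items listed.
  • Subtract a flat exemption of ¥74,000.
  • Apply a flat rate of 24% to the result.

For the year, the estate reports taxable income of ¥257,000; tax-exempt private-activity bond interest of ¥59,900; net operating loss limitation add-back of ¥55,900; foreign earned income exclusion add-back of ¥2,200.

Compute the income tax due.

¥72,240

Supplementary minimum tax:
  Adjusted income: ¥257,000 + ¥59,900 + ¥55,900 + ¥2,200 = ¥375,000
  Less exemption ¥74,000 → base ¥301,000
  ¥301,000 × 24% = ¥72,240

Ordinary income tax:
  ¥152,000 × 16% = ¥24,320
  ¥77,000 × 27% = ¥20,790
  ¥28,000 × 37% = ¥10,360
  → ¥55,470

¥72,240 > ¥55,470, so the supplementary minimum tax is the binding amount.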